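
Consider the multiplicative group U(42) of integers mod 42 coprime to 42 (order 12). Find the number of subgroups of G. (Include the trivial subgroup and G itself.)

10

|G| = 12, so by Lagrange every subgroup order divides 12. Divisors: 1, 2, 3, 4, 6, 12.
Subgroups by order — order 1: 1; order 2: 3; order 3: 1; order 4: 1; order 6: 3; order 12: 1.
Total: 1 + 3 + 1 + 1 + 3 + 1 = 10.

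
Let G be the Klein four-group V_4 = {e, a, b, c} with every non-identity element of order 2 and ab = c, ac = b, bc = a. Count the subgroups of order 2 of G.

|G| = 4 and 2 | 4, so subgroups of order 2 are possible by Lagrange.
The subgroups of order 2 are: {e, a}; {e, b}; {e, c}.
So G has 3 subgroups of order 2.

3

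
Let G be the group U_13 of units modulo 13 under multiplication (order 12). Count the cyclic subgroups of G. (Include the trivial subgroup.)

Each element a generates a cyclic subgroup ⟨a⟩; distinct elements may generate the same one (a cyclic group of order d has φ(d) generators).
Cyclic subgroups by order — order 1: 1; order 2: 1; order 3: 1; order 4: 1; order 6: 1; order 12: 1.
Total: 6.

6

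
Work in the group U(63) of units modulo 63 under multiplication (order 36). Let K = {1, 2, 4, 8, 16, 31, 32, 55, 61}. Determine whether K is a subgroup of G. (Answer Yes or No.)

No

Closure fails: 32 · 55 = 59 ∉ K. So K is not a subgroup.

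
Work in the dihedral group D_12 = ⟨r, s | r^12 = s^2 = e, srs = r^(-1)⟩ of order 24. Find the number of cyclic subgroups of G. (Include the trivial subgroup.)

18

A cyclic subgroup of order d is generated by each of its φ(d) elements of order d, so the cyclic subgroups of order d number (#elements of order d)/φ(d).
Cyclic subgroups by order — order 1: 1; order 2: 13; order 3: 1; order 4: 1; order 6: 1; order 12: 1.
Total: 18.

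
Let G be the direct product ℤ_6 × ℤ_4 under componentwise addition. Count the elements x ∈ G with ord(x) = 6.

An element (a,b) has order lcm(ord(a), ord(b)); count pairs with lcm equal to 6.
Enumerating gives 6 such elements.

6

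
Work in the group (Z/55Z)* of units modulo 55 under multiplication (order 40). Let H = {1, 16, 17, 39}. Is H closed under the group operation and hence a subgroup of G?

No

16 ∈ H but its inverse 31 ∉ H, so H is not a subgroup.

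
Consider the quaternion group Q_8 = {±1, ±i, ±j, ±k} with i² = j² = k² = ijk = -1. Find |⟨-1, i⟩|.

|⟨-1⟩| = 2 and |⟨i⟩| = 4, so |H| is a multiple of lcm(2, 4) = 4 and divides |G| = 8.
Closing under the operation: H = {1, -1, i, -i}, so |H| = 4.

4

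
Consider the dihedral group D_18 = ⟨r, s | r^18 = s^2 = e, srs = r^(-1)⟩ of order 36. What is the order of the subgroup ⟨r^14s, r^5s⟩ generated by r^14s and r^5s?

|⟨r^14s⟩| = 2 and |⟨r^5s⟩| = 2, so |H| is a multiple of lcm(2, 2) = 2 and divides |G| = 36.
Closing under the operation: H = {e, r^9, r^5s, r^14s}, so |H| = 4.

4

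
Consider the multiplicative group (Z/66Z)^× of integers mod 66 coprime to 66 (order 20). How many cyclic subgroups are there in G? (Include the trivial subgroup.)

Group the elements of G by the cyclic subgroup they generate; each cyclic subgroup of order d accounts for φ(d) elements.
Cyclic subgroups by order — order 1: 1; order 2: 3; order 5: 1; order 10: 3.
Total: 8.

8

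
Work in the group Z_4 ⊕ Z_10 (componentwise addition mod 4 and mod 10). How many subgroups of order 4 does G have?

|G| = 40 and 4 | 40, so subgroups of order 4 are possible by Lagrange.
The subgroups of order 4 are: {(0,0), (0,5), (2,0), (2,5)}; {(0,0), (1,0), (2,0), (3,0)}; {(0,0), (1,5), (2,0), (3,5)}.
So G has 3 subgroups of order 4.

3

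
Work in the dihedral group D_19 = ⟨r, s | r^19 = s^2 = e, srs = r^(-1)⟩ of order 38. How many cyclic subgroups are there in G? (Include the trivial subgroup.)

21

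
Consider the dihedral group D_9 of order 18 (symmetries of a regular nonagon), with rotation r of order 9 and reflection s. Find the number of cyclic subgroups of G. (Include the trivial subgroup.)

12

Group the elements of G by the cyclic subgroup they generate; each cyclic subgroup of order d accounts for φ(d) elements.
Cyclic subgroups by order — order 1: 1; order 2: 9; order 3: 1; order 9: 1.
Total: 12.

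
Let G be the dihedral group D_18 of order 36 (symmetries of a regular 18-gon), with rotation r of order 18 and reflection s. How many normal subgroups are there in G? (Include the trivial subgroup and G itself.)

G has 45 subgroups. Checking conjugation-invariance by order — order 1: 1/1 normal; order 2: 1/19 normal; order 3: 1/1 normal; order 4: 0/9 normal; order 6: 1/7 normal; order 9: 1/1 normal; order 12: 0/3 normal; order 18: 3/3 normal; order 36: 1/1 normal.
Total normal subgroups: 9.

9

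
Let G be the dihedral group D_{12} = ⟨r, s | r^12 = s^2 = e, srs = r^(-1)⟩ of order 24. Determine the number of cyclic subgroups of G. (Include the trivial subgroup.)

18

Each element a generates a cyclic subgroup ⟨a⟩; distinct elements may generate the same one (a cyclic group of order d has φ(d) generators).
Cyclic subgroups by order — order 1: 1; order 2: 13; order 3: 1; order 4: 1; order 6: 1; order 12: 1.
Total: 18.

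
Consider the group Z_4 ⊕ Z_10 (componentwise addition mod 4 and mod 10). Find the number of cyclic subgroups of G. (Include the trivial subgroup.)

12

Each element a generates a cyclic subgroup ⟨a⟩; distinct elements may generate the same one (a cyclic group of order d has φ(d) generators).
Cyclic subgroups by order — order 1: 1; order 2: 3; order 4: 2; order 5: 1; order 10: 3; order 20: 2.
Total: 12.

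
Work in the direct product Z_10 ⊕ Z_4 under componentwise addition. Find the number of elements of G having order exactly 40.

0

An element (a,b) has order lcm(ord(a), ord(b)); count pairs with lcm equal to 40.
Enumerating gives 0 such elements.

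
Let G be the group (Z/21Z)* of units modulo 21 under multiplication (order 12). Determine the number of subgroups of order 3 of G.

|G| = 12 and 3 | 12, so subgroups of order 3 are possible by Lagrange.
The subgroups of order 3 are: {1, 4, 16}.
So G has 1 subgroup of order 3.

1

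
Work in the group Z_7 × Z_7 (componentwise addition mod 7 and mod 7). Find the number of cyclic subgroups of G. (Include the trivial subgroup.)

9

Group the elements of G by the cyclic subgroup they generate; each cyclic subgroup of order d accounts for φ(d) elements.
Cyclic subgroups by order — order 1: 1; order 7: 8.
Total: 9.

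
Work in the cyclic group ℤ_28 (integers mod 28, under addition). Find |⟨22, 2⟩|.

|⟨22⟩| = 14 and |⟨2⟩| = 14, so |H| is a multiple of lcm(14, 14) = 14 and divides |G| = 28.
Closing under the operation: H = {0, 2, 4, 6, 8, 10, 12, 14, 16, 18, 20, 22, 24, 26}, so |H| = 14.

14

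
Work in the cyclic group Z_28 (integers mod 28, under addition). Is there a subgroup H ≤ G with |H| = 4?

Yes

4 | 28. A subgroup of order 4 is {0, 7, 14, 21}.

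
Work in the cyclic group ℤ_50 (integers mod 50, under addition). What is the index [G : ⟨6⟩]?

|⟨6⟩| = 25 and |G| = 50.
By Lagrange, [G : H] = |G|/|H| = 50/25 = 2.

2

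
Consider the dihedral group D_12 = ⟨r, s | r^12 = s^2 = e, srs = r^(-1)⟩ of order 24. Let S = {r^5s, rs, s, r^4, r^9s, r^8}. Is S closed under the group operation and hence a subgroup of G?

No

The identity e ∉ S, so S is not a subgroup.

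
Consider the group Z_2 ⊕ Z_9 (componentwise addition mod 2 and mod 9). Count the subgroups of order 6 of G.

|G| = 18 and 6 | 18, so subgroups of order 6 are possible by Lagrange.
The subgroups of order 6 are: {(0,0), (0,3), (0,6), (1,0), (1,3), (1,6)}.
So G has 1 subgroup of order 6.

1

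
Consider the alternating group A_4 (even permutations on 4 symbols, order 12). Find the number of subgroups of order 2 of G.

3

|G| = 12 and 2 | 12, so subgroups of order 2 are possible by Lagrange.
The subgroups of order 2 are: {e, (1 2)(3 4)}; {e, (1 3)(2 4)}; {e, (1 4)(2 3)}.
So G has 3 subgroups of order 2.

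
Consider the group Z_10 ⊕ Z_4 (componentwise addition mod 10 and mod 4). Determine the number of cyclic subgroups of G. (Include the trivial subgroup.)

A cyclic subgroup of order d is generated by each of its φ(d) elements of order d, so the cyclic subgroups of order d number (#elements of order d)/φ(d).
Cyclic subgroups by order — order 1: 1; order 2: 3; order 4: 2; order 5: 1; order 10: 3; order 20: 2.
Total: 12.

12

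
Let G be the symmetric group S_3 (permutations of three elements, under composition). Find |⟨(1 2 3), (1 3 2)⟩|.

|⟨(1 2 3)⟩| = 3 and |⟨(1 3 2)⟩| = 3, so |H| is a multiple of lcm(3, 3) = 3 and divides |G| = 6.
Closing under the operation: H = {e, (1 2 3), (1 3 2)}, so |H| = 3.

3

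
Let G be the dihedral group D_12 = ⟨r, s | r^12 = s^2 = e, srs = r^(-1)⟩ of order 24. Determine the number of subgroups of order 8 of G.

3

|G| = 24 and 8 | 24, so subgroups of order 8 are possible by Lagrange.
The subgroups of order 8 are: {e, r^3, r^6, r^9, rs, r^4s, r^7s, r^10s}; {e, r^3, r^6, r^9, r^2s, r^5s, r^8s, r^11s}; {e, r^3, r^6, r^9, s, r^3s, r^6s, r^9s}.
So G has 3 subgroups of order 8.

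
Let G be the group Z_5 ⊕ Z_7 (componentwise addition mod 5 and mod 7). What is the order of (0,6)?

7

The order of (0,6) in Z_5 × Z_7 is lcm(ord(0) in Z_5, ord(6) in Z_7).
ord(0) = 1 and ord(6) = 7, so |⟨(0,6)⟩| = lcm(1, 7) = 7.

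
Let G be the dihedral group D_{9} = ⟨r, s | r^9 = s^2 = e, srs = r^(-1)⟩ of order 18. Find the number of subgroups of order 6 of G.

|G| = 18 and 6 | 18, so subgroups of order 6 are possible by Lagrange.
The subgroups of order 6 are: {e, r^3, r^6, r^2s, r^5s, r^8s}; {e, r^3, r^6, s, r^3s, r^6s}; {e, r^3, r^6, rs, r^4s, r^7s}.
So G has 3 subgroups of order 6.

3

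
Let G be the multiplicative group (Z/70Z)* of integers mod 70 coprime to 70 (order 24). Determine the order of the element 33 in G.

12

Compute successive powers of 33 mod 70: 33, 39, 27, 51, 3, 29, 47, 11, …; 33^12 ≡ 1 (mod 70).
So |⟨33⟩| = 12.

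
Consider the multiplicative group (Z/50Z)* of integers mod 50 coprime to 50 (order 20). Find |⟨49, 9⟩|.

10

|⟨49⟩| = 2 and |⟨9⟩| = 10, so |H| is a multiple of lcm(2, 10) = 10 and divides |G| = 20.
Closing under the operation: H = {1, 9, 11, 19, 21, 29, 31, 39, 41, 49}, so |H| = 10.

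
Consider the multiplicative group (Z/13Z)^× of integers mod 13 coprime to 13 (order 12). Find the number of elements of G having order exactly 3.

The elements of order 3 are: 3, 9.
That's 2.

2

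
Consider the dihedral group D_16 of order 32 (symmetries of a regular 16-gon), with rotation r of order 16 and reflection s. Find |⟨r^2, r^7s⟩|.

|⟨r^2⟩| = 8 and |⟨r^7s⟩| = 2, so |H| is a multiple of lcm(8, 2) = 8 and divides |G| = 32.
Closing under the operation: H = {e, r^2, r^4, r^6, r^8, r^10, r^12, r^14, rs, r^3s, r^5s, r^7s, r^9s, r^11s, r^13s, r^15s}, so |H| = 16.

16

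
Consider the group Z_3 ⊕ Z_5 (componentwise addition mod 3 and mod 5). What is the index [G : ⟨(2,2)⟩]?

|⟨(2,2)⟩| = 15 and |G| = 15.
By Lagrange, [G : H] = |G|/|H| = 15/15 = 1.

1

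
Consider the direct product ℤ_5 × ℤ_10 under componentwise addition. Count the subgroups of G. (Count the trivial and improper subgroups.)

16

|G| = 50, so by Lagrange every subgroup order divides 50. Divisors: 1, 2, 5, 10, 25, 50.
Subgroups by order — order 1: 1; order 2: 1; order 5: 6; order 10: 6; order 25: 1; order 50: 1.
Total: 1 + 1 + 6 + 6 + 1 + 1 = 16.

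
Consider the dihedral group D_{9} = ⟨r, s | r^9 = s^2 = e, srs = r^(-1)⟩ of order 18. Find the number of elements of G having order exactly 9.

6

The elements of order 9 are: r, r^2, r^4, r^5, r^7, r^8.
That's 6.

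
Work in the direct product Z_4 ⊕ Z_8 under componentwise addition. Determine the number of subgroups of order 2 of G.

|G| = 32 and 2 | 32, so subgroups of order 2 are possible by Lagrange.
The subgroups of order 2 are: {(0,0), (0,4)}; {(0,0), (2,0)}; {(0,0), (2,4)}.
So G has 3 subgroups of order 2.

3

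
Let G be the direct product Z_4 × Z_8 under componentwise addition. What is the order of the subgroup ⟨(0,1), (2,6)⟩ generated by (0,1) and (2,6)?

|⟨(0,1)⟩| = 8 and |⟨(2,6)⟩| = 4, so |H| is a multiple of lcm(8, 4) = 8 and divides |G| = 32.
Closing under the operation: H = {(0,0), (0,1), (0,2), (0,3), (0,4), (0,5), (0,6), (0,7), (2,0), (2,1), (2,2), (2,3), (2,4), (2,5), (2,6), (2,7)}, so |H| = 16.

16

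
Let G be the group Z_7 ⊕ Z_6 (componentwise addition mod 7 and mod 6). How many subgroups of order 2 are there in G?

1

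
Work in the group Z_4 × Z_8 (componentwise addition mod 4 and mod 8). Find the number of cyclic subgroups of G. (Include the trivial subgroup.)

14

A cyclic subgroup of order d is generated by each of its φ(d) elements of order d, so the cyclic subgroups of order d number (#elements of order d)/φ(d).
Cyclic subgroups by order — order 1: 1; order 2: 3; order 4: 6; order 8: 4.
Total: 14.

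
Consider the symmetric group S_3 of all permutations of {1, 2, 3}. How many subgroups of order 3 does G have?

1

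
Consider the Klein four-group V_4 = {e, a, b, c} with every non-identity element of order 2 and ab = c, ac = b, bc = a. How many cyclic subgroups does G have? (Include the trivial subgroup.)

Each element a generates a cyclic subgroup ⟨a⟩; distinct elements may generate the same one (a cyclic group of order d has φ(d) generators).
Cyclic subgroups by order — order 1: 1; order 2: 3.
Total: 4.

4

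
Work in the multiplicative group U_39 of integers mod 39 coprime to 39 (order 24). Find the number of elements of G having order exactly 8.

No element of G has order 8 (even though 8 | 24).

0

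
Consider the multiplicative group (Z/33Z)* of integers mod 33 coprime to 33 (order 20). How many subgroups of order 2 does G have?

3

|G| = 20 and 2 | 20, so subgroups of order 2 are possible by Lagrange.
The subgroups of order 2 are: {1, 10}; {1, 23}; {1, 32}.
So G has 3 subgroups of order 2.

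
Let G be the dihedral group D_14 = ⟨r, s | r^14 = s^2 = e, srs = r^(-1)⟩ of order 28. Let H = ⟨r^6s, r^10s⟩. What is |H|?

14

|⟨r^6s⟩| = 2 and |⟨r^10s⟩| = 2, so |H| is a multiple of lcm(2, 2) = 2 and divides |G| = 28.
Closing under the operation: H = {e, r^2, r^4, r^6, r^8, r^10, r^12, s, r^2s, r^4s, r^6s, r^8s, r^10s, r^12s}, so |H| = 14.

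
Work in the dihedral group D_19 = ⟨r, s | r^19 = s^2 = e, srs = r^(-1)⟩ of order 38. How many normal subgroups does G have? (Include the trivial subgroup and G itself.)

G has 22 subgroups. Checking conjugation-invariance by order — order 1: 1/1 normal; order 2: 0/19 normal; order 19: 1/1 normal; order 38: 1/1 normal.
Total normal subgroups: 3.

3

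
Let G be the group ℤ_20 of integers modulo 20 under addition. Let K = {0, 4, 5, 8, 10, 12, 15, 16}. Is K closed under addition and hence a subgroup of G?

No

|K| = 8 does not divide |G| = 20, so by Lagrange K is not a subgroup.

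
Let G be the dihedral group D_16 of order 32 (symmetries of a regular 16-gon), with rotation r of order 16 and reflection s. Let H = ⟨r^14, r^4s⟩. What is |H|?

16

|⟨r^14⟩| = 8 and |⟨r^4s⟩| = 2, so |H| is a multiple of lcm(8, 2) = 8 and divides |G| = 32.
Closing under the operation: H = {e, r^2, r^4, r^6, r^8, r^10, r^12, r^14, s, r^2s, r^4s, r^6s, r^8s, r^10s, r^12s, r^14s}, so |H| = 16.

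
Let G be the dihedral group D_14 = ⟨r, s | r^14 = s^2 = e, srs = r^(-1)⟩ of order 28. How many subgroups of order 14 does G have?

|G| = 28 and 14 | 28, so subgroups of order 14 are possible by Lagrange.
The subgroups of order 14 are: {e, r, r^2, r^3, r^4, r^5, r^6, r^7, r^8, r^9, r^10, r^11, r^12, r^13}; {e, r^2, r^4, r^6, r^8, r^10, r^12, s, r^2s, r^4s, r^6s, r^8s, r^10s, r^12s}; {e, r^2, r^4, r^6, r^8, r^10, r^12, rs, r^3s, r^5s, r^7s, r^9s, r^11s, r^13s}.
So G has 3 subgroups of order 14.

3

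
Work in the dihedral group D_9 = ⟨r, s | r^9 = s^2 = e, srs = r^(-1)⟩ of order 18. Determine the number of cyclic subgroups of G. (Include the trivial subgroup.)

Group the elements of G by the cyclic subgroup they generate; each cyclic subgroup of order d accounts for φ(d) elements.
Cyclic subgroups by order — order 1: 1; order 2: 9; order 3: 1; order 9: 1.
Total: 12.

12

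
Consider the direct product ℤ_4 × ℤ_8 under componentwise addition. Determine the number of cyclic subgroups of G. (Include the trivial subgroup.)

Each element a generates a cyclic subgroup ⟨a⟩; distinct elements may generate the same one (a cyclic group of order d has φ(d) generators).
Cyclic subgroups by order — order 1: 1; order 2: 3; order 4: 6; order 8: 4.
Total: 14.

14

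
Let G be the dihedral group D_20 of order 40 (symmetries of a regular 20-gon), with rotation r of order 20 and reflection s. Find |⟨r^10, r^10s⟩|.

4

|⟨r^10⟩| = 2 and |⟨r^10s⟩| = 2, so |H| is a multiple of lcm(2, 2) = 2 and divides |G| = 40.
Closing under the operation: H = {e, r^10, s, r^10s}, so |H| = 4.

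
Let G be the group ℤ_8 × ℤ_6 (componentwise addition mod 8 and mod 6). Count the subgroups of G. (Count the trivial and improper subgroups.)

|G| = 48, so by Lagrange every subgroup order divides 48. Divisors: 1, 2, 3, 4, 6, 8, 12, 16, 24, 48.
Subgroups by order — order 1: 1; order 2: 3; order 3: 1; order 4: 3; order 6: 3; order 8: 3; order 12: 3; order 16: 1; order 24: 3; order 48: 1.
Total: 1 + 3 + 1 + 3 + 3 + 3 + 3 + 1 + 3 + 1 = 22.

22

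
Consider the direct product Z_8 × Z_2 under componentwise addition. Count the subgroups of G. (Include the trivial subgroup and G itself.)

|G| = 16, so by Lagrange every subgroup order divides 16. Divisors: 1, 2, 4, 8, 16.
Subgroups by order — order 1: 1; order 2: 3; order 4: 3; order 8: 3; order 16: 1.
Total: 1 + 3 + 3 + 3 + 1 = 11.

11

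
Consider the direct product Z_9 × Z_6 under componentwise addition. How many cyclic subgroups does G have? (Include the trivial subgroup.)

16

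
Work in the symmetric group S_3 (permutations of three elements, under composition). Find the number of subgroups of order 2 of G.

|G| = 6 and 2 | 6, so subgroups of order 2 are possible by Lagrange.
The subgroups of order 2 are: {e, (1 2)}; {e, (1 3)}; {e, (2 3)}.
So G has 3 subgroups of order 2.

3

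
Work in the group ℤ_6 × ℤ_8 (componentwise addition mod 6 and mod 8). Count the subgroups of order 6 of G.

|G| = 48 and 6 | 48, so subgroups of order 6 are possible by Lagrange.
The subgroups of order 6 are: {(0,0), (0,4), (2,0), (2,4), (4,0), (4,4)}; {(0,0), (1,0), (2,0), (3,0), (4,0), (5,0)}; {(0,0), (1,4), (2,0), (3,4), (4,0), (5,4)}.
So G has 3 subgroups of order 6.

3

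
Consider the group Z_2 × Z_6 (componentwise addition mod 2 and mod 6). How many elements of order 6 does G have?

An element (a,b) has order lcm(ord(a), ord(b)); count pairs with lcm equal to 6.
Enumerating gives 6 such elements.

6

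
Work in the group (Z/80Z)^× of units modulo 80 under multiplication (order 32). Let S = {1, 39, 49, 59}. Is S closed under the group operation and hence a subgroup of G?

59 ∈ S but its inverse 19 ∉ S, so S is not a subgroup.

No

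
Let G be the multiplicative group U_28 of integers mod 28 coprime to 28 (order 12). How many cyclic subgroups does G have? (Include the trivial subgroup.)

8

A cyclic subgroup of order d is generated by each of its φ(d) elements of order d, so the cyclic subgroups of order d number (#elements of order d)/φ(d).
Cyclic subgroups by order — order 1: 1; order 2: 3; order 3: 1; order 6: 3.
Total: 8.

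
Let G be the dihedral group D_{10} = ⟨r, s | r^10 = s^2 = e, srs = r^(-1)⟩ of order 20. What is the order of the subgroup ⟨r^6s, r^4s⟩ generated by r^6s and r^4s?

|⟨r^6s⟩| = 2 and |⟨r^4s⟩| = 2, so |H| is a multiple of lcm(2, 2) = 2 and divides |G| = 20.
Closing under the operation: H = {e, r^2, r^4, r^6, r^8, s, r^2s, r^4s, r^6s, r^8s}, so |H| = 10.

10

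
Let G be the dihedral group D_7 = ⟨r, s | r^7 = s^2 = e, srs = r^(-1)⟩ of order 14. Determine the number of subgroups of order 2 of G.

7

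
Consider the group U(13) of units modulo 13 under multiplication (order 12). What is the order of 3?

Compute successive powers of 3 mod 13: 3, 9, 1; 3^3 ≡ 1 (mod 13).
So |⟨3⟩| = 3.

3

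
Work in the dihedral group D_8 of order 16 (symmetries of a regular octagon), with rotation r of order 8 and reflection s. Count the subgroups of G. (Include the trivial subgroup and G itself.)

|G| = 16, so by Lagrange every subgroup order divides 16. Divisors: 1, 2, 4, 8, 16.
Subgroups by order — order 1: 1; order 2: 9; order 4: 5; order 8: 3; order 16: 1.
Total: 1 + 9 + 5 + 3 + 1 = 19.

19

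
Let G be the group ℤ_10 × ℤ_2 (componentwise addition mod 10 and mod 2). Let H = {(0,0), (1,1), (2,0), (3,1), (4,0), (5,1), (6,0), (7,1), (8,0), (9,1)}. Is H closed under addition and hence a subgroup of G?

|H| = 10 divides |G| = 20, consistent with Lagrange.
H contains the identity, every element's inverse is in H, and H is closed under +: it is a subgroup.
In fact H = ⟨(7,1)⟩.

Yes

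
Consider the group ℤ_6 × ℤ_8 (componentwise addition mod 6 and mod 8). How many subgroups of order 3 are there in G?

1

|G| = 48 and 3 | 48, so subgroups of order 3 are possible by Lagrange.
The subgroups of order 3 are: {(0,0), (2,0), (4,0)}.
So G has 1 subgroup of order 3.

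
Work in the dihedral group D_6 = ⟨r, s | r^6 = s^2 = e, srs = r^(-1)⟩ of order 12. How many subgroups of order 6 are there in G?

3

|G| = 12 and 6 | 12, so subgroups of order 6 are possible by Lagrange.
The subgroups of order 6 are: {e, r, r^2, r^3, r^4, r^5}; {e, r^2, r^4, s, r^2s, r^4s}; {e, r^2, r^4, rs, r^3s, r^5s}.
So G has 3 subgroups of order 6.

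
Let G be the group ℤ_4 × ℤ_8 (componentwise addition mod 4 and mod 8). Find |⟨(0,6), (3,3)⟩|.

|⟨(0,6)⟩| = 4 and |⟨(3,3)⟩| = 8, so |H| is a multiple of lcm(4, 8) = 8 and divides |G| = 32.
Closing under the operation: H = {(0,0), (0,2), (0,4), (0,6), (1,1), (1,3), (1,5), (1,7), (2,0), (2,2), (2,4), (2,6), (3,1), (3,3), (3,5), (3,7)}, so |H| = 16.

16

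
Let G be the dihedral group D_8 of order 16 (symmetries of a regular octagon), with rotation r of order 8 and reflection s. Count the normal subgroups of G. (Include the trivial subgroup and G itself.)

7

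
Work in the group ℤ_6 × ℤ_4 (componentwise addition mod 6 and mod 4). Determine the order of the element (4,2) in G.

The order of (4,2) in Z_6 × Z_4 is lcm(ord(4) in Z_6, ord(2) in Z_4).
ord(4) = 3 and ord(2) = 2, so |⟨(4,2)⟩| = lcm(3, 2) = 6.

6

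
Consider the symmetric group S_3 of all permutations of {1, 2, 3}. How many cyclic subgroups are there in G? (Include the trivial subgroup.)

Each element a generates a cyclic subgroup ⟨a⟩; distinct elements may generate the same one (a cyclic group of order d has φ(d) generators).
Cyclic subgroups by order — order 1: 1; order 2: 3; order 3: 1.
Total: 5.

5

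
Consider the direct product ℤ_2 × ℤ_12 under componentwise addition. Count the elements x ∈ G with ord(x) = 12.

8

An element (a,b) has order lcm(ord(a), ord(b)); count pairs with lcm equal to 12.
Enumerating gives 8 such elements.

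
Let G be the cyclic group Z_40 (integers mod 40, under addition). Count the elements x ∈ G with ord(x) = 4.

2

In a cyclic group of order 40, the number of elements of order d (for d | 40) is φ(d).
φ(4) = 2.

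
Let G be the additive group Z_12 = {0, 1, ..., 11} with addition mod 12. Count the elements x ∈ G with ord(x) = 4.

2

In a cyclic group of order 12, the number of elements of order d (for d | 12) is φ(d).
φ(4) = 2.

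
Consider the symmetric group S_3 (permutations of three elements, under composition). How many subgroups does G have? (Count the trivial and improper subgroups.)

|G| = 6, so by Lagrange every subgroup order divides 6. Divisors: 1, 2, 3, 6.
Subgroups by order — order 1: 1; order 2: 3; order 3: 1; order 6: 1.
Total: 1 + 3 + 1 + 1 = 6.

6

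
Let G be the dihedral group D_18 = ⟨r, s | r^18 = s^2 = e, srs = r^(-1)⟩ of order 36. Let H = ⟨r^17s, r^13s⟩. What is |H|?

18

|⟨r^17s⟩| = 2 and |⟨r^13s⟩| = 2, so |H| is a multiple of lcm(2, 2) = 2 and divides |G| = 36.
Closing under the operation: H = {e, r^2, r^4, r^6, r^8, r^10, r^12, r^14, r^16, rs, r^3s, r^5s, r^7s, r^9s, r^11s, r^13s, r^15s, r^17s}, so |H| = 18.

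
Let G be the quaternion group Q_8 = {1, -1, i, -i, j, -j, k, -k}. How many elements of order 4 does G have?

6

The elements of order 4 are: i, -i, j, -j, k, -k.
That's 6.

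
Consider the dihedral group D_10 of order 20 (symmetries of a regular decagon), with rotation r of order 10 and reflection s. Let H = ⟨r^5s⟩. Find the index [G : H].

10

|⟨r^5s⟩| = 2 and |G| = 20.
By Lagrange, [G : H] = |G|/|H| = 20/2 = 10.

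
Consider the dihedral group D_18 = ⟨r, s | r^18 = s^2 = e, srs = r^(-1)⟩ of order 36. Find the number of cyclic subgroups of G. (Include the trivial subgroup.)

24

A cyclic subgroup of order d is generated by each of its φ(d) elements of order d, so the cyclic subgroups of order d number (#elements of order d)/φ(d).
Cyclic subgroups by order — order 1: 1; order 2: 19; order 3: 1; order 6: 1; order 9: 1; order 18: 1.
Total: 24.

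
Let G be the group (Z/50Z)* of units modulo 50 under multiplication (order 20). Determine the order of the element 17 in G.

20

Compute successive powers of 17 mod 50: 17, 39, 13, 21, 7, 19, 23, 41, …; 17^20 ≡ 1 (mod 50).
So |⟨17⟩| = 20.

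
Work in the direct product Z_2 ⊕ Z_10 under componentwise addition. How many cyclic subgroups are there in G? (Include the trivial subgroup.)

8

A cyclic subgroup of order d is generated by each of its φ(d) elements of order d, so the cyclic subgroups of order d number (#elements of order d)/φ(d).
Cyclic subgroups by order — order 1: 1; order 2: 3; order 5: 1; order 10: 3.
Total: 8.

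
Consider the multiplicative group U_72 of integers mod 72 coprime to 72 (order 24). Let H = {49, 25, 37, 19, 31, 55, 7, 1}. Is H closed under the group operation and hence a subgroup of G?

No

Closure fails: 37 · 7 = 43 ∉ H. So H is not a subgroup.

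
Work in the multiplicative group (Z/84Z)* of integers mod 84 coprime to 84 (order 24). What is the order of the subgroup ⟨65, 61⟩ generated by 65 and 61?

|⟨65⟩| = 6 and |⟨61⟩| = 6, so |H| is a multiple of lcm(6, 6) = 6 and divides |G| = 24.
Closing under the operation: H = {1, 5, 13, 17, 25, 29, 37, 41, 53, 61, 65, 73}, so |H| = 12.

12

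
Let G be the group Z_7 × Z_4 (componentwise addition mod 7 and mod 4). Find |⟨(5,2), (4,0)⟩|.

|⟨(5,2)⟩| = 14 and |⟨(4,0)⟩| = 7, so |H| is a multiple of lcm(14, 7) = 14 and divides |G| = 28.
Closing under the operation: H = {(0,0), (0,2), (1,0), (1,2), (2,0), (2,2), (3,0), (3,2), (4,0), (4,2), (5,0), (5,2), (6,0), (6,2)}, so |H| = 14.

14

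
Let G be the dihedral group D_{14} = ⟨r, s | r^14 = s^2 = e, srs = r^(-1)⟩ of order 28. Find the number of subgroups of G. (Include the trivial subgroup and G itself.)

28

|G| = 28, so by Lagrange every subgroup order divides 28. Divisors: 1, 2, 4, 7, 14, 28.
Subgroups by order — order 1: 1; order 2: 15; order 4: 7; order 7: 1; order 14: 3; order 28: 1.
Total: 1 + 15 + 7 + 1 + 3 + 1 = 28.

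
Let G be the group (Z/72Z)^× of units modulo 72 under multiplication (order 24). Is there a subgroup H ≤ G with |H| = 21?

21 does not divide |G| = 24, so by Lagrange no subgroup of order 21 exists.

No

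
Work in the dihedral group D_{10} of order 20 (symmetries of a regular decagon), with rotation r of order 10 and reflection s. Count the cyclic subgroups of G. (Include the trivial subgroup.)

Each element a generates a cyclic subgroup ⟨a⟩; distinct elements may generate the same one (a cyclic group of order d has φ(d) generators).
Cyclic subgroups by order — order 1: 1; order 2: 11; order 5: 1; order 10: 1.
Total: 14.

14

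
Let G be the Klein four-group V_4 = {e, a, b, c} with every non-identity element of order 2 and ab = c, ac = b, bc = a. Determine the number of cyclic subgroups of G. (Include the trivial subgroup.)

Each element a generates a cyclic subgroup ⟨a⟩; distinct elements may generate the same one (a cyclic group of order d has φ(d) generators).
Cyclic subgroups by order — order 1: 1; order 2: 3.
Total: 4.

4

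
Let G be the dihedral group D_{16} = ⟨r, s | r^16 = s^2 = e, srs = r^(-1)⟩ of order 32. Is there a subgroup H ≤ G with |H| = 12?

12 does not divide |G| = 32, so by Lagrange no subgroup of order 12 exists.

No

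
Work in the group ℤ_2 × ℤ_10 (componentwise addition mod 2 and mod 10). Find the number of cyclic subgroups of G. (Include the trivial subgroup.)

8

Each element a generates a cyclic subgroup ⟨a⟩; distinct elements may generate the same one (a cyclic group of order d has φ(d) generators).
Cyclic subgroups by order — order 1: 1; order 2: 3; order 5: 1; order 10: 3.
Total: 8.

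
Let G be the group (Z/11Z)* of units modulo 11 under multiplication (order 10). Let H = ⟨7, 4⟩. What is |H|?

10

|⟨7⟩| = 10 and |⟨4⟩| = 5, so |H| is a multiple of lcm(10, 5) = 10 and divides |G| = 10.
Closing {7, 4} under the group operation gives all of G, so |H| = 10.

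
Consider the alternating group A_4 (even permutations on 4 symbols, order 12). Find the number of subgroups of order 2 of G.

|G| = 12 and 2 | 12, so subgroups of order 2 are possible by Lagrange.
The subgroups of order 2 are: {e, (1 2)(3 4)}; {e, (1 3)(2 4)}; {e, (1 4)(2 3)}.
So G has 3 subgroups of order 2.

3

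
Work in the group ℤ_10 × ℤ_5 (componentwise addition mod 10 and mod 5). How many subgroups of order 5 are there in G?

6

|G| = 50 and 5 | 50, so subgroups of order 5 are possible by Lagrange.
The subgroups of order 5 are: {(0,0), (0,1), (0,2), (0,3), (0,4)}; {(0,0), (2,0), (4,0), (6,0), (8,0)}; {(0,0), (2,1), (4,2), (6,3), (8,4)}; {(0,0), (2,2), (4,4), (6,1), (8,3)}; … (6 in all).
So G has 6 subgroups of order 5.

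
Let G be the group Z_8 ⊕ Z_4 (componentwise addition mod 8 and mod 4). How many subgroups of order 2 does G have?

|G| = 32 and 2 | 32, so subgroups of order 2 are possible by Lagrange.
The subgroups of order 2 are: {(0,0), (0,2)}; {(0,0), (4,0)}; {(0,0), (4,2)}.
So G has 3 subgroups of order 2.

3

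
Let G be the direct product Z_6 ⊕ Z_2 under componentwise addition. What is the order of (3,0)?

2

The order of (3,0) in Z_6 × Z_2 is lcm(ord(3) in Z_6, ord(0) in Z_2).
ord(3) = 2 and ord(0) = 1, so |⟨(3,0)⟩| = lcm(2, 1) = 2.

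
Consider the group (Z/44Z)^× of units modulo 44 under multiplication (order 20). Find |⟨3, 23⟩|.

|⟨3⟩| = 10 and |⟨23⟩| = 2, so |H| is a multiple of lcm(10, 2) = 10 and divides |G| = 20.
Closing under the operation: H = {1, 3, 5, 9, 15, 23, 25, 27, 31, 37}, so |H| = 10.

10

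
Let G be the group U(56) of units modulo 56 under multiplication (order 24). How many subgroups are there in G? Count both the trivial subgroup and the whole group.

|G| = 24, so by Lagrange every subgroup order divides 24. Divisors: 1, 2, 3, 4, 6, 8, 12, 24.
Subgroups by order — order 1: 1; order 2: 7; order 3: 1; order 4: 7; order 6: 7; order 8: 1; order 12: 7; order 24: 1.
Total: 1 + 7 + 1 + 7 + 7 + 1 + 7 + 1 = 32.

32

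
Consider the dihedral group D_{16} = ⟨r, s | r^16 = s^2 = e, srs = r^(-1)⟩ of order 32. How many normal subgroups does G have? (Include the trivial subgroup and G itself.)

G has 36 subgroups. Checking conjugation-invariance by order — order 1: 1/1 normal; order 2: 1/17 normal; order 4: 1/9 normal; order 8: 1/5 normal; order 16: 3/3 normal; order 32: 1/1 normal.
Total normal subgroups: 8.

8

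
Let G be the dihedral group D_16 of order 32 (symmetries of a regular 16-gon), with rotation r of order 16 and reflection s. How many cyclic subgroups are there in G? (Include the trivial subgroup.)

Group the elements of G by the cyclic subgroup they generate; each cyclic subgroup of order d accounts for φ(d) elements.
Cyclic subgroups by order — order 1: 1; order 2: 17; order 4: 1; order 8: 1; order 16: 1.
Total: 21.

21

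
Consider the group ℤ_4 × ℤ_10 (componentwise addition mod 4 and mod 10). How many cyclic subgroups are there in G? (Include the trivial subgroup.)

12

Group the elements of G by the cyclic subgroup they generate; each cyclic subgroup of order d accounts for φ(d) elements.
Cyclic subgroups by order — order 1: 1; order 2: 3; order 4: 2; order 5: 1; order 10: 3; order 20: 2.
Total: 12.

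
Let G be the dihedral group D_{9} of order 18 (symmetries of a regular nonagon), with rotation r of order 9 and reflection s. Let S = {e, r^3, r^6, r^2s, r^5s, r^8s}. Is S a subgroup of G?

Yes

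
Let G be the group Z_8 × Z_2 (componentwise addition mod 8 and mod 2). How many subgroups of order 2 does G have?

|G| = 16 and 2 | 16, so subgroups of order 2 are possible by Lagrange.
The subgroups of order 2 are: {(0,0), (0,1)}; {(0,0), (4,0)}; {(0,0), (4,1)}.
So G has 3 subgroups of order 2.

3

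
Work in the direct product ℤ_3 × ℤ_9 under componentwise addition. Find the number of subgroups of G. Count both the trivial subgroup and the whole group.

|G| = 27, so by Lagrange every subgroup order divides 27. Divisors: 1, 3, 9, 27.
Subgroups by order — order 1: 1; order 3: 4; order 9: 4; order 27: 1.
Total: 1 + 4 + 4 + 1 = 10.

10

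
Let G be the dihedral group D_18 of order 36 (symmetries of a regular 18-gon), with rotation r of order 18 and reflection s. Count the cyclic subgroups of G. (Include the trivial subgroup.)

A cyclic subgroup of order d is generated by each of its φ(d) elements of order d, so the cyclic subgroups of order d number (#elements of order d)/φ(d).
Cyclic subgroups by order — order 1: 1; order 2: 19; order 3: 1; order 6: 1; order 9: 1; order 18: 1.
Total: 24.

24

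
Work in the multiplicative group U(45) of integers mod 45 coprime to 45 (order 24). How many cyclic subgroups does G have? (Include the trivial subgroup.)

12

A cyclic subgroup of order d is generated by each of its φ(d) elements of order d, so the cyclic subgroups of order d number (#elements of order d)/φ(d).
Cyclic subgroups by order — order 1: 1; order 2: 3; order 3: 1; order 4: 2; order 6: 3; order 12: 2.
Total: 12.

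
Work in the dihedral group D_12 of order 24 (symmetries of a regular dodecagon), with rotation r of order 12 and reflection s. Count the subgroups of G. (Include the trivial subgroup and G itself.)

34

|G| = 24, so by Lagrange every subgroup order divides 24. Divisors: 1, 2, 3, 4, 6, 8, 12, 24.
Subgroups by order — order 1: 1; order 2: 13; order 3: 1; order 4: 7; order 6: 5; order 8: 3; order 12: 3; order 24: 1.
Total: 1 + 13 + 1 + 7 + 5 + 3 + 3 + 1 = 34.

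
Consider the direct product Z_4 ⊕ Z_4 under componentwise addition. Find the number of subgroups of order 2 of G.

3

|G| = 16 and 2 | 16, so subgroups of order 2 are possible by Lagrange.
The subgroups of order 2 are: {(0,0), (0,2)}; {(0,0), (2,0)}; {(0,0), (2,2)}.
So G has 3 subgroups of order 2.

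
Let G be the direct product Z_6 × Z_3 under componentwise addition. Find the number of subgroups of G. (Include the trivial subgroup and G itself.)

12

|G| = 18, so by Lagrange every subgroup order divides 18. Divisors: 1, 2, 3, 6, 9, 18.
Subgroups by order — order 1: 1; order 2: 1; order 3: 4; order 6: 4; order 9: 1; order 18: 1.
Total: 1 + 1 + 4 + 4 + 1 + 1 = 12.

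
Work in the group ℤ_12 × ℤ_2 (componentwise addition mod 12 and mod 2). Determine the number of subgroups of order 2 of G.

3

|G| = 24 and 2 | 24, so subgroups of order 2 are possible by Lagrange.
The subgroups of order 2 are: {(0,0), (0,1)}; {(0,0), (6,0)}; {(0,0), (6,1)}.
So G has 3 subgroups of order 2.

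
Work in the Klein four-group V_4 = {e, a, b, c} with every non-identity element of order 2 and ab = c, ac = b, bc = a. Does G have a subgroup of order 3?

No

3 does not divide |G| = 4, so by Lagrange no subgroup of order 3 exists.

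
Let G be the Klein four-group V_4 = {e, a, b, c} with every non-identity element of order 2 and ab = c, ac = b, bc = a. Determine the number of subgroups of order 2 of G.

3

|G| = 4 and 2 | 4, so subgroups of order 2 are possible by Lagrange.
The subgroups of order 2 are: {e, a}; {e, b}; {e, c}.
So G has 3 subgroups of order 2.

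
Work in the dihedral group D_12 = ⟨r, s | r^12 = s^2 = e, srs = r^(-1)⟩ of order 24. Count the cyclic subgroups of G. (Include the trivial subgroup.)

A cyclic subgroup of order d is generated by each of its φ(d) elements of order d, so the cyclic subgroups of order d number (#elements of order d)/φ(d).
Cyclic subgroups by order — order 1: 1; order 2: 13; order 3: 1; order 4: 1; order 6: 1; order 12: 1.
Total: 18.

18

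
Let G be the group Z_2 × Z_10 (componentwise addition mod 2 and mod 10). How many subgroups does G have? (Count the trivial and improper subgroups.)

10

|G| = 20, so by Lagrange every subgroup order divides 20. Divisors: 1, 2, 4, 5, 10, 20.
Subgroups by order — order 1: 1; order 2: 3; order 4: 1; order 5: 1; order 10: 3; order 20: 1.
Total: 1 + 3 + 1 + 1 + 3 + 1 = 10.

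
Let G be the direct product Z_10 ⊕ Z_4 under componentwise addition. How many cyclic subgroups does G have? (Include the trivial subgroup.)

12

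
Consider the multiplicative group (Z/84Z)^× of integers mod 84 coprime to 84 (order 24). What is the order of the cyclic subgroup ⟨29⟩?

2

Compute successive powers of 29 mod 84: 29, 1; 29^2 ≡ 1 (mod 84).
So |⟨29⟩| = 2.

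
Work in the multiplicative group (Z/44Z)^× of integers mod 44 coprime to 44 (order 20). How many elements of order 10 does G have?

12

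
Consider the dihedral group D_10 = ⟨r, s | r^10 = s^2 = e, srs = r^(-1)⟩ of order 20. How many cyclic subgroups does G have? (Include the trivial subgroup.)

Each element a generates a cyclic subgroup ⟨a⟩; distinct elements may generate the same one (a cyclic group of order d has φ(d) generators).
Cyclic subgroups by order — order 1: 1; order 2: 11; order 5: 1; order 10: 1.
Total: 14.

14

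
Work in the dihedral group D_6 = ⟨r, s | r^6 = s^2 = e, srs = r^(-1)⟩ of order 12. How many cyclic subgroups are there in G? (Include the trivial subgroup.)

10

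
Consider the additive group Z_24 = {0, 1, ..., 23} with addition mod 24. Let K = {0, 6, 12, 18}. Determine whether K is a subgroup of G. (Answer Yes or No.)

Yes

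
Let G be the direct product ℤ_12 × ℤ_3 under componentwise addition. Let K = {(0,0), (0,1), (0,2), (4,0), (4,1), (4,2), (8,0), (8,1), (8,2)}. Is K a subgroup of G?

|K| = 9 divides |G| = 36, consistent with Lagrange.
K contains the identity, every element's inverse is in K, and K is closed under +: it is a subgroup.

Yes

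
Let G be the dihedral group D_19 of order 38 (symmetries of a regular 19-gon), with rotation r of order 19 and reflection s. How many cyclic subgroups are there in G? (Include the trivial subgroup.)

21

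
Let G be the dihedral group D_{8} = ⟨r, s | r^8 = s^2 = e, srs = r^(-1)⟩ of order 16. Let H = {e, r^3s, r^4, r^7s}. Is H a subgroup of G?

|H| = 4 divides |G| = 16, consistent with Lagrange.
H contains the identity, every element's inverse is in H, and H is closed under ·: it is a subgroup.

Yes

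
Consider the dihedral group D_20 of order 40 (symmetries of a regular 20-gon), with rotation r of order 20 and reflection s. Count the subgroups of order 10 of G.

|G| = 40 and 10 | 40, so subgroups of order 10 are possible by Lagrange.
The subgroups of order 10 are: {e, r^2, r^4, r^6, r^8, r^10, r^12, r^14, r^16, r^18}; {e, r^4, r^8, r^12, r^16, r^2s, r^6s, r^10s, r^14s, r^18s}; {e, r^4, r^8, r^12, r^16, r^3s, r^7s, r^11s, r^15s, r^19s}; {e, r^4, r^8, r^12, r^16, s, r^4s, r^8s, r^12s, r^16s}; … (5 in all).
So G has 5 subgroups of order 10.

5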